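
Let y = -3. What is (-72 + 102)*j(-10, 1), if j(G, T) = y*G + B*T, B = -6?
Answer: 720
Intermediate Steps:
j(G, T) = -6*T - 3*G (j(G, T) = -3*G - 6*T = -6*T - 3*G)
(-72 + 102)*j(-10, 1) = (-72 + 102)*(-6*1 - 3*(-10)) = 30*(-6 + 30) = 30*24 = 720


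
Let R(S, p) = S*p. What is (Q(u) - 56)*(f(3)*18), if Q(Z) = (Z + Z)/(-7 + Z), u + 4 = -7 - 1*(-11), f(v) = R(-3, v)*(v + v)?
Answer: 54432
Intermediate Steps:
f(v) = -6*v² (f(v) = (-3*v)*(v + v) = (-3*v)*(2*v) = -6*v²)
u = 0 (u = -4 + (-7 - 1*(-11)) = -4 + (-7 + 11) = -4 + 4 = 0)
Q(Z) = 2*Z/(-7 + Z) (Q(Z) = (2*Z)/(-7 + Z) = 2*Z/(-7 + Z))
(Q(u) - 56)*(f(3)*18) = (2*0/(-7 + 0) - 56)*(-6*3²*18) = (2*0/(-7) - 56)*(-6*9*18) = (2*0*(-⅐) - 56)*(-54*18) = (0 - 56)*(-972) = -56*(-972) = 54432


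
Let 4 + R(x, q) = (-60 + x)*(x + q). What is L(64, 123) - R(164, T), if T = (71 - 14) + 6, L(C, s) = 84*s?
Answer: -13272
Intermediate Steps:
T = 63 (T = 57 + 6 = 63)
R(x, q) = -4 + (-60 + x)*(q + x) (R(x, q) = -4 + (-60 + x)*(x + q) = -4 + (-60 + x)*(q + x))
L(64, 123) - R(164, T) = 84*123 - (-4 + 164² - 60*63 - 60*164 + 63*164) = 10332 - (-4 + 26896 - 3780 - 9840 + 10332) = 10332 - 1*23604 = 10332 - 23604 = -13272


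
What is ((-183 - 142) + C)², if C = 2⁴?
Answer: 95481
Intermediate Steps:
C = 16
((-183 - 142) + C)² = ((-183 - 142) + 16)² = (-325 + 16)² = (-309)² = 95481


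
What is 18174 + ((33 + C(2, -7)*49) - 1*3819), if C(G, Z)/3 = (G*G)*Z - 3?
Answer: 9831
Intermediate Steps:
C(G, Z) = -9 + 3*Z*G² (C(G, Z) = 3*((G*G)*Z - 3) = 3*(G²*Z - 3) = 3*(Z*G² - 3) = 3*(-3 + Z*G²) = -9 + 3*Z*G²)
18174 + ((33 + C(2, -7)*49) - 1*3819) = 18174 + ((33 + (-9 + 3*(-7)*2²)*49) - 1*3819) = 18174 + ((33 + (-9 + 3*(-7)*4)*49) - 3819) = 18174 + ((33 + (-9 - 84)*49) - 3819) = 18174 + ((33 - 93*49) - 3819) = 18174 + ((33 - 4557) - 3819) = 18174 + (-4524 - 3819) = 18174 - 8343 = 9831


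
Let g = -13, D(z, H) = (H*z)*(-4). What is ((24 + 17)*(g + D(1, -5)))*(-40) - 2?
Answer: -11482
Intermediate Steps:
D(z, H) = -4*H*z
((24 + 17)*(g + D(1, -5)))*(-40) - 2 = ((24 + 17)*(-13 - 4*(-5)*1))*(-40) - 2 = (41*(-13 + 20))*(-40) - 2 = (41*7)*(-40) - 2 = 287*(-40) - 2 = -11480 - 2 = -11482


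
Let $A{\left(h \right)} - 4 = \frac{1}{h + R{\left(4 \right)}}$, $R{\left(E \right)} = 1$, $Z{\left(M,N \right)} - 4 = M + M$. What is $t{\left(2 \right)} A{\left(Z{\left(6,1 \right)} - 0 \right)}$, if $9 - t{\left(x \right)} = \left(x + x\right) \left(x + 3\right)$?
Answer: $- \frac{759}{17} \approx -44.647$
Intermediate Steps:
$Z{\left(M,N \right)} = 4 + 2 M$ ($Z{\left(M,N \right)} = 4 + \left(M + M\right) = 4 + 2 M$)
$t{\left(x \right)} = 9 - 2 x \left(3 + x\right)$ ($t{\left(x \right)} = 9 - \left(x + x\right) \left(x + 3\right) = 9 - 2 x \left(3 + x\right)$)
$A{\left(h \right)} = 4 + \frac{1}{1 + h}$ ($A{\left(h \right)} = 4 + \frac{1}{h + 1} = 4 + \frac{1}{1 + h}$)
$t{\left(2 \right)} A{\left(Z{\left(6,1 \right)} - 0 \right)} = \left(9 - 12 - 2 \cdot 2^{2}\right) \frac{5 + 4 \left(\left(4 + 2 \cdot 6\right) - 0\right)}{1 + \left(\left(4 + 2 \cdot 6\right) - 0\right)} = \left(9 - 12 - 8\right) \frac{5 + 4 \left(\left(4 + 12\right) + 0\right)}{1 + \left(\left(4 + 12\right) + 0\right)} = \left(9 - 12 - 8\right) \frac{5 + 4 \left(16 + 0\right)}{1 + \left(16 + 0\right)} = - 11 \frac{5 + 4 \cdot 16}{1 + 16} = - 11 \frac{5 + 64}{17} = - 11 \cdot \frac{1}{17} \cdot 69 = \left(-11\right) \frac{69}{17} = - \frac{759}{17}$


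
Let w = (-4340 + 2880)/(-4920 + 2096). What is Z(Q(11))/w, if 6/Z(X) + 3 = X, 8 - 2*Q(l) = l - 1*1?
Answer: -1059/365 ≈ -2.9014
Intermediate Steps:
Q(l) = 9/2 - l/2 (Q(l) = 4 - (l - 1*1)/2 = 4 - (l - 1)/2 = 4 - (-1 + l)/2 = 4 + (1/2 - l/2) = 9/2 - l/2)
Z(X) = 6/(-3 + X)
w = 365/706 (w = -1460/(-2824) = -1460*(-1/2824) = 365/706 ≈ 0.51700)
Z(Q(11))/w = (6/(-3 + (9/2 - 1/2*11)))/(365/706) = (6/(-3 + (9/2 - 11/2)))*(706/365) = (6/(-3 - 1))*(706/365) = (6/(-4))*(706/365) = (6*(-1/4))*(706/365) = -3/2*706/365 = -1059/365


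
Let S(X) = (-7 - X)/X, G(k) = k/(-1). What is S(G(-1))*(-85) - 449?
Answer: 231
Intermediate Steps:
G(k) = -k (G(k) = k*(-1) = -k)
S(X) = (-7 - X)/X
S(G(-1))*(-85) - 449 = ((-7 - (-1)*(-1))/((-1*(-1))))*(-85) - 449 = ((-7 - 1*1)/1)*(-85) - 449 = (1*(-7 - 1))*(-85) - 449 = (1*(-8))*(-85) - 449 = -8*(-85) - 449 = 680 - 449 = 231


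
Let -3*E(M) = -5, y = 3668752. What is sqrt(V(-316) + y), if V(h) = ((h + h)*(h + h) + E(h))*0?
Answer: 4*sqrt(229297) ≈ 1915.4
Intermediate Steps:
E(M) = 5/3 (E(M) = -1/3*(-5) = 5/3)
V(h) = 0 (V(h) = ((h + h)*(h + h) + 5/3)*0 = ((2*h)*(2*h) + 5/3)*0 = (4*h**2 + 5/3)*0 = (5/3 + 4*h**2)*0 = 0)
sqrt(V(-316) + y) = sqrt(0 + 3668752) = sqrt(3668752) = 4*sqrt(229297)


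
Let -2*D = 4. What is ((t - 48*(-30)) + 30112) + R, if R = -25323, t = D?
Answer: 6227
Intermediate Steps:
D = -2 (D = -½*4 = -2)
t = -2
((t - 48*(-30)) + 30112) + R = ((-2 - 48*(-30)) + 30112) - 25323 = ((-2 + 1440) + 30112) - 25323 = (1438 + 30112) - 25323 = 31550 - 25323 = 6227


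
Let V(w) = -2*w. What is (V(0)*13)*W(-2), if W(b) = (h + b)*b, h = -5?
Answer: 0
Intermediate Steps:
W(b) = b*(-5 + b) (W(b) = (-5 + b)*b = b*(-5 + b))
(V(0)*13)*W(-2) = (-2*0*13)*(-2*(-5 - 2)) = (0*13)*(-2*(-7)) = 0*14 = 0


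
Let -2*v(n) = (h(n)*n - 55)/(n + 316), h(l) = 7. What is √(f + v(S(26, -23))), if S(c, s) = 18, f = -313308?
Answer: I*√34951399105/334 ≈ 559.74*I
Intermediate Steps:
v(n) = -(-55 + 7*n)/(2*(316 + n)) (v(n) = -(7*n - 55)/(2*(n + 316)) = -(-55 + 7*n)/(2*(316 + n)))
√(f + v(S(26, -23))) = √(-313308 + (55 - 7*18)/(2*(316 + 18))) = √(-313308 + (½)*(55 - 126)/334) = √(-313308 + (½)*(1/334)*(-71)) = √(-313308 - 71/668) = √(-209289815/668) = I*√34951399105/334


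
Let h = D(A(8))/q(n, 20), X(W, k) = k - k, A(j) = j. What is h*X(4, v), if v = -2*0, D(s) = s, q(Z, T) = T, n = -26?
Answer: 0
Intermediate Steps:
v = 0
X(W, k) = 0
h = ⅖ (h = 8/20 = 8*(1/20) = ⅖ ≈ 0.40000)
h*X(4, v) = (⅖)*0 = 0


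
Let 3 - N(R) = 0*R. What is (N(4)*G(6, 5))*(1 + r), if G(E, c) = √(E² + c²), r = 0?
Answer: 3*√61 ≈ 23.431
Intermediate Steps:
N(R) = 3 (N(R) = 3 - 0*R = 3 - 1*0 = 3 + 0 = 3)
(N(4)*G(6, 5))*(1 + r) = (3*√(6² + 5²))*(1 + 0) = (3*√(36 + 25))*1 = (3*√61)*1 = 3*√61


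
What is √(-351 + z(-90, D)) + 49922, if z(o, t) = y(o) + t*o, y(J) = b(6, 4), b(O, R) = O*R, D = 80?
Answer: 49922 + I*√7527 ≈ 49922.0 + 86.758*I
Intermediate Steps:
y(J) = 24 (y(J) = 6*4 = 24)
z(o, t) = 24 + o*t (z(o, t) = 24 + t*o = 24 + o*t)
√(-351 + z(-90, D)) + 49922 = √(-351 + (24 - 90*80)) + 49922 = √(-351 + (24 - 7200)) + 49922 = √(-351 - 7176) + 49922 = √(-7527) + 49922 = I*√7527 + 49922 = 49922 + I*√7527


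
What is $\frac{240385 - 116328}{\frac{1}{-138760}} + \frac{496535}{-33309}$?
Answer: $- \frac{573386100196415}{33309} \approx -1.7214 \cdot 10^{10}$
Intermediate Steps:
$\frac{240385 - 116328}{\frac{1}{-138760}} + \frac{496535}{-33309} = \frac{124057}{- \frac{1}{138760}} + 496535 \left(- \frac{1}{33309}\right) = 124057 \left(-138760\right) - \frac{496535}{33309} = -17214149320 - \frac{496535}{33309} = - \frac{573386100196415}{33309}$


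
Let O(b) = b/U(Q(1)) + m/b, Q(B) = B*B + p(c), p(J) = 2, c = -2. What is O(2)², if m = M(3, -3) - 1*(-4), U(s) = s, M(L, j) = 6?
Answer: 289/9 ≈ 32.111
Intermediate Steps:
Q(B) = 2 + B² (Q(B) = B*B + 2 = B² + 2 = 2 + B²)
m = 10 (m = 6 - 1*(-4) = 6 + 4 = 10)
O(b) = 10/b + b/3 (O(b) = b/(2 + 1²) + 10/b = b/(2 + 1) + 10/b = b/3 + 10/b = 10/b + b/3)
O(2)² = (10/2 + (⅓)*2)² = (10*(½) + ⅔)² = (5 + ⅔)² = (17/3)² = 289/9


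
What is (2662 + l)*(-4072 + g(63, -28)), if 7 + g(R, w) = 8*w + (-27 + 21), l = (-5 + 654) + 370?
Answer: -15861429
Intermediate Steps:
l = 1019 (l = 649 + 370 = 1019)
g(R, w) = -13 + 8*w (g(R, w) = -7 + (8*w + (-27 + 21)) = -7 + (8*w - 6) = -7 + (-6 + 8*w) = -13 + 8*w)
(2662 + l)*(-4072 + g(63, -28)) = (2662 + 1019)*(-4072 + (-13 + 8*(-28))) = 3681*(-4072 + (-13 - 224)) = 3681*(-4072 - 237) = 3681*(-4309) = -15861429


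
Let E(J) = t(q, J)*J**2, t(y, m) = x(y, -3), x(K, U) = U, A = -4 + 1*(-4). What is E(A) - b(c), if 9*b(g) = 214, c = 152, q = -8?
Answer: -1942/9 ≈ -215.78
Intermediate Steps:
A = -8 (A = -4 - 4 = -8)
t(y, m) = -3
b(g) = 214/9 (b(g) = (1/9)*214 = 214/9)
E(J) = -3*J**2
E(A) - b(c) = -3*(-8)**2 - 1*214/9 = -3*64 - 214/9 = -192 - 214/9 = -1942/9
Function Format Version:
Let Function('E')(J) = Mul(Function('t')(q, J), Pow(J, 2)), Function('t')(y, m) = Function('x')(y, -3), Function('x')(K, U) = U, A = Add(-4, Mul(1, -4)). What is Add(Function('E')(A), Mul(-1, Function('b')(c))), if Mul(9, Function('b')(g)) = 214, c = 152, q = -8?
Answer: Rational(-1942, 9) ≈ -215.78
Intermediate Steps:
A = -8 (A = Add(-4, -4) = -8)
Function('t')(y, m) = -3
Function('b')(g) = Rational(214, 9) (Function('b')(g) = Mul(Rational(1, 9), 214) = Rational(214, 9))
Function('E')(J) = Mul(-3, Pow(J, 2))
Add(Function('E')(A), Mul(-1, Function('b')(c))) = Add(Mul(-3, Pow(-8, 2)), Mul(-1, Rational(214, 9))) = Add(Mul(-3, 64), Rational(-214, 9)) = Add(-192, Rational(-214, 9)) = Rational(-1942, 9)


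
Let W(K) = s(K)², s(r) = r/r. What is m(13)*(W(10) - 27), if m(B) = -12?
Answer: 312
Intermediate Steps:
s(r) = 1
W(K) = 1 (W(K) = 1² = 1)
m(13)*(W(10) - 27) = -12*(1 - 27) = -12*(-26) = 312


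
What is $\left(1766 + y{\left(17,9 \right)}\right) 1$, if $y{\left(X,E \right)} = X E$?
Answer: $1919$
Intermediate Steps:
$y{\left(X,E \right)} = E X$
$\left(1766 + y{\left(17,9 \right)}\right) 1 = \left(1766 + 9 \cdot 17\right) 1 = \left(1766 + 153\right) 1 = 1919 \cdot 1 = 1919$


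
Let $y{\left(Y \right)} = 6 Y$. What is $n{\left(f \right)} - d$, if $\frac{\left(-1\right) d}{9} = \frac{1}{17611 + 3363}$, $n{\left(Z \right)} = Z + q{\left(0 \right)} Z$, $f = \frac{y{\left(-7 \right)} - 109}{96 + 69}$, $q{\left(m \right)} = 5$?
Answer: $- \frac{6333653}{1153570} \approx -5.4905$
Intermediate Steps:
$f = - \frac{151}{165}$ ($f = \frac{6 \left(-7\right) - 109}{96 + 69} = \frac{-42 - 109}{165} = \left(-151\right) \frac{1}{165} = - \frac{151}{165} \approx -0.91515$)
$n{\left(Z \right)} = 6 Z$ ($n{\left(Z \right)} = Z + 5 Z = 6 Z$)
$d = - \frac{9}{20974}$ ($d = - \frac{9}{17611 + 3363} = - \frac{9}{20974} \approx -0.0004291$)
$n{\left(f \right)} - d = 6 \left(- \frac{151}{165}\right) - - \frac{9}{20974} = - \frac{302}{55} + \frac{9}{20974} = - \frac{6333653}{1153570}$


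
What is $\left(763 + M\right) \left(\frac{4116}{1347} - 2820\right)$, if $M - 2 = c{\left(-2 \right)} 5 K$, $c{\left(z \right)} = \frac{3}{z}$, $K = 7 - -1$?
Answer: $- \frac{891689640}{449} \approx -1.9859 \cdot 10^{6}$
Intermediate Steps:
$K = 8$ ($K = 7 + 1 = 8$)
$M = -58$ ($M = 2 + \frac{3}{-2} \cdot 5 \cdot 8 = 2 + 3 \left(- \frac{1}{2}\right) 5 \cdot 8 = 2 + \left(- \frac{3}{2}\right) 5 \cdot 8 = 2 - 60 = -58$)
$\left(763 + M\right) \left(\frac{4116}{1347} - 2820\right) = \left(763 - 58\right) \left(\frac{4116}{1347} - 2820\right) = 705 \left(4116 \cdot \frac{1}{1347} - 2820\right) = 705 \left(\frac{1372}{449} - 2820\right) = 705 \left(- \frac{1264808}{449}\right) = - \frac{891689640}{449}$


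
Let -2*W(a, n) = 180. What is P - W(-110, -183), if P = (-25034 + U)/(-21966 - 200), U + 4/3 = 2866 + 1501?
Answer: 6046825/66498 ≈ 90.932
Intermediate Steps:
W(a, n) = -90 (W(a, n) = -½*180 = -90)
U = 13097/3 (U = -4/3 + (2866 + 1501) = -4/3 + 4367 = 13097/3 ≈ 4365.7)
P = 62005/66498 (P = (-25034 + 13097/3)/(-21966 - 200) = -62005/3/(-22166) = -62005/3*(-1/22166) = 62005/66498 ≈ 0.93243)
P - W(-110, -183) = 62005/66498 - 1*(-90) = 62005/66498 + 90 = 6046825/66498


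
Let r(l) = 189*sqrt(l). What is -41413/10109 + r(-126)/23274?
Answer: -41413/10109 + 21*I*sqrt(14)/862 ≈ -4.0966 + 0.091154*I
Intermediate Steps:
-41413/10109 + r(-126)/23274 = -41413/10109 + (189*sqrt(-126))/23274 = -41413*1/10109 + (189*(3*I*sqrt(14)))*(1/23274) = -41413/10109 + (567*I*sqrt(14))*(1/23274) = -41413/10109 + 21*I*sqrt(14)/862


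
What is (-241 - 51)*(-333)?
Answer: 97236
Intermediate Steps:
(-241 - 51)*(-333) = -292*(-333) = 97236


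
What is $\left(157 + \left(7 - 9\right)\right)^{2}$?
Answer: $24025$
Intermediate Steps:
$\left(157 + \left(7 - 9\right)\right)^{2} = \left(157 - 2\right)^{2} = 155^{2} = 24025$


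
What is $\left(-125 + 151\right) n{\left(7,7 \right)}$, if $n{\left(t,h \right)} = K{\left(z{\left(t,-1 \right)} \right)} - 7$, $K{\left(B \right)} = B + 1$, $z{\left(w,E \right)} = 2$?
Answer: $-104$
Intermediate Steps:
$K{\left(B \right)} = 1 + B$
$n{\left(t,h \right)} = -4$ ($n{\left(t,h \right)} = \left(1 + 2\right) - 7 = 3 - 7 = -4$)
$\left(-125 + 151\right) n{\left(7,7 \right)} = \left(-125 + 151\right) \left(-4\right) = 26 \left(-4\right) = -104$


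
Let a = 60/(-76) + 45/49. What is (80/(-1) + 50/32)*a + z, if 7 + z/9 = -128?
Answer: -2281155/1862 ≈ -1225.1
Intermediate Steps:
z = -1215 (z = -63 + 9*(-128) = -63 - 1152 = -1215)
a = 120/931 (a = 60*(-1/76) + 45*(1/49) = -15/19 + 45/49 = 120/931 ≈ 0.12889)
(80/(-1) + 50/32)*a + z = (80/(-1) + 50/32)*(120/931) - 1215 = (80*(-1) + 50*(1/32))*(120/931) - 1215 = (-80 + 25/16)*(120/931) - 1215 = -1255/16*120/931 - 1215 = -18825/1862 - 1215 = -2281155/1862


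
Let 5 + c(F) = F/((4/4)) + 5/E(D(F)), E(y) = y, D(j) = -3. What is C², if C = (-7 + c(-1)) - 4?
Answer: 3136/9 ≈ 348.44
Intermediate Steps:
c(F) = -20/3 + F (c(F) = -5 + (F/((4/4)) + 5/(-3)) = -5 + (F/((4*(¼))) + 5*(-⅓)) = -5 + (F/1 - 5/3) = -5 + (F*1 - 5/3) = -5 + (F - 5/3) = -5 + (-5/3 + F) = -20/3 + F)
C = -56/3 (C = (-7 + (-20/3 - 1)) - 4 = (-7 - 23/3) - 4 = -44/3 - 4 = -56/3 ≈ -18.667)
C² = (-56/3)² = 3136/9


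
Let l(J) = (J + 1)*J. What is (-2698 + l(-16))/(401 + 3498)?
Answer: -2458/3899 ≈ -0.63042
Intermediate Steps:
l(J) = J*(1 + J) (l(J) = (1 + J)*J = J*(1 + J))
(-2698 + l(-16))/(401 + 3498) = (-2698 - 16*(1 - 16))/(401 + 3498) = (-2698 - 16*(-15))/3899 = (-2698 + 240)*(1/3899) = -2458*1/3899 = -2458/3899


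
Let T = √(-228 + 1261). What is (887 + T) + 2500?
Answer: 3387 + √1033 ≈ 3419.1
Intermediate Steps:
T = √1033 ≈ 32.140
(887 + T) + 2500 = (887 + √1033) + 2500 = 3387 + √1033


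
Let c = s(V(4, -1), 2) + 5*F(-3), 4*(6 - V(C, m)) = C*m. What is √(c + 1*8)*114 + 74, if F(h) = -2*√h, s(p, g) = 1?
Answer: 74 + 114*√(9 - 10*I*√3) ≈ 504.49 - 261.45*I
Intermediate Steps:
V(C, m) = 6 - C*m/4
c = 1 - 10*I*√3 (c = 1 + 5*(-2*I*√3) = 1 - 10*I*√3 ≈ 1.0 - 17.32*I)
√(c + 1*8)*114 + 74 = √((1 - 10*I*√3) + 1*8)*114 + 74 = √((1 - 10*I*√3) + 8)*114 + 74 = √(9 - 10*I*√3)*114 + 74 = 114*√(9 - 10*I*√3) + 74 = 74 + 114*√(9 - 10*I*√3)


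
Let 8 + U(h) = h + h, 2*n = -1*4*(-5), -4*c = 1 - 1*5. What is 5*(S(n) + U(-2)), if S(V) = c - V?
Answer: -105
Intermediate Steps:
c = 1 (c = -(1 - 1*5)/4 = -(1 - 5)/4 = -¼*(-4) = 1)
n = 10 (n = (-1*4*(-5))/2 = (-4*(-5))/2 = (½)*20 = 10)
S(V) = 1 - V
U(h) = -8 + 2*h (U(h) = -8 + (h + h) = -8 + 2*h)
5*(S(n) + U(-2)) = 5*((1 - 1*10) + (-8 + 2*(-2))) = 5*((1 - 10) + (-8 - 4)) = 5*(-9 - 12) = 5*(-21) = -105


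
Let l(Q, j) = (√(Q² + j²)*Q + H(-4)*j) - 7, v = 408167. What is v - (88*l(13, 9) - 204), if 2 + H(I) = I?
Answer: 413739 - 5720*√10 ≈ 3.9565e+5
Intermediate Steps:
H(I) = -2 + I
l(Q, j) = -7 - 6*j + Q*√(Q² + j²) (l(Q, j) = (√(Q² + j²)*Q + (-2 - 4)*j) - 7 = (Q*√(Q² + j²) - 6*j) - 7 = (-6*j + Q*√(Q² + j²)) - 7 = -7 - 6*j + Q*√(Q² + j²))
v - (88*l(13, 9) - 204) = 408167 - (88*(-7 - 6*9 + 13*√(13² + 9²)) - 204) = 408167 - (88*(-7 - 54 + 13*√(169 + 81)) - 204) = 408167 - (88*(-7 - 54 + 13*√250) - 204) = 408167 - (88*(-7 - 54 + 13*(5*√10)) - 204) = 408167 - (88*(-7 - 54 + 65*√10) - 204) = 408167 - (88*(-61 + 65*√10) - 204) = 408167 - ((-5368 + 5720*√10) - 204) = 408167 - (-5572 + 5720*√10) = 408167 + (5572 - 5720*√10) = 413739 - 5720*√10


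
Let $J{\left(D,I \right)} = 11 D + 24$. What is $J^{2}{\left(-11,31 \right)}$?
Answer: $9409$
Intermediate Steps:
$J{\left(D,I \right)} = 24 + 11 D$
$J^{2}{\left(-11,31 \right)} = \left(24 + 11 \left(-11\right)\right)^{2} = \left(24 - 121\right)^{2} = \left(-97\right)^{2} = 9409$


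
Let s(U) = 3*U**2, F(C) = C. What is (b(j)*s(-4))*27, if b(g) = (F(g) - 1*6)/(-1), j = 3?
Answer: 3888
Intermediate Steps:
b(g) = 6 - g (b(g) = (g - 1*6)/(-1) = (g - 6)*(-1) = (-6 + g)*(-1) = 6 - g)
(b(j)*s(-4))*27 = ((6 - 1*3)*(3*(-4)**2))*27 = ((6 - 3)*(3*16))*27 = (3*48)*27 = 144*27 = 3888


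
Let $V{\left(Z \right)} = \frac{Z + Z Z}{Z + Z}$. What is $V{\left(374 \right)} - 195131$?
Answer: $- \frac{389887}{2} \approx -1.9494 \cdot 10^{5}$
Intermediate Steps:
$V{\left(Z \right)} = \frac{Z + Z^{2}}{2 Z}$
$V{\left(374 \right)} - 195131 = \left(\frac{1}{2} + \frac{1}{2} \cdot 374\right) - 195131 = \left(\frac{1}{2} + 187\right) - 195131 = \frac{375}{2} - 195131 = - \frac{389887}{2}$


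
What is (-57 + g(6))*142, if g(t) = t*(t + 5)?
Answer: 1278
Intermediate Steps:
g(t) = t*(5 + t)
(-57 + g(6))*142 = (-57 + 6*(5 + 6))*142 = (-57 + 6*11)*142 = (-57 + 66)*142 = 9*142 = 1278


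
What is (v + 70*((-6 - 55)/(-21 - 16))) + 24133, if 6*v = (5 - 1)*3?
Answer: 897265/37 ≈ 24250.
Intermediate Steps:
v = 2 (v = ((5 - 1)*3)/6 = (4*3)/6 = (1/6)*12 = 2)
(v + 70*((-6 - 55)/(-21 - 16))) + 24133 = (2 + 70*((-6 - 55)/(-21 - 16))) + 24133 = (2 + 70*(-61/(-37))) + 24133 = (2 + 70*(-61*(-1/37))) + 24133 = (2 + 70*(61/37)) + 24133 = (2 + 4270/37) + 24133 = 4344/37 + 24133 = 897265/37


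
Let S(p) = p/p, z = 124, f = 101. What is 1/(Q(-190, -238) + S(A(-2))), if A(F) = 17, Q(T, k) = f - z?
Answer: -1/22 ≈ -0.045455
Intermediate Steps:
Q(T, k) = -23 (Q(T, k) = 101 - 1*124 = 101 - 124 = -23)
S(p) = 1
1/(Q(-190, -238) + S(A(-2))) = 1/(-23 + 1) = 1/(-22) = -1/22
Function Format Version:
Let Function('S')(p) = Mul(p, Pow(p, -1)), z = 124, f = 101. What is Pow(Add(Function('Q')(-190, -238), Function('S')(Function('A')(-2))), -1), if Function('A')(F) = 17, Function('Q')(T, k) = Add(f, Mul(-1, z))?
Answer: Rational(-1, 22) ≈ -0.045455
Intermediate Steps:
Function('Q')(T, k) = -23 (Function('Q')(T, k) = Add(101, Mul(-1, 124)) = Add(101, -124) = -23)
Function('S')(p) = 1
Pow(Add(Function('Q')(-190, -238), Function('S')(Function('A')(-2))), -1) = Pow(Add(-23, 1), -1) = Pow(-22, -1) = Rational(-1, 22)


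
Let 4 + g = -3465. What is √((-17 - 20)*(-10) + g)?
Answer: I*√3099 ≈ 55.669*I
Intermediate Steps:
g = -3469 (g = -4 - 3465 = -3469)
√((-17 - 20)*(-10) + g) = √((-17 - 20)*(-10) - 3469) = √(-37*(-10) - 3469) = √(370 - 3469) = √(-3099) = I*√3099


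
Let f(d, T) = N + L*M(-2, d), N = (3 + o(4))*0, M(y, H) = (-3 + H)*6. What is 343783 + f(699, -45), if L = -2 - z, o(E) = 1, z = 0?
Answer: 335431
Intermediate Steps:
M(y, H) = -18 + 6*H
N = 0 (N = (3 + 1)*0 = 4*0 = 0)
L = -2 (L = -2 - 1*0 = -2 + 0 = -2)
f(d, T) = 36 - 12*d (f(d, T) = 0 - 2*(-18 + 6*d) = 0 + (36 - 12*d) = 36 - 12*d)
343783 + f(699, -45) = 343783 + (36 - 12*699) = 343783 + (36 - 8388) = 343783 - 8352 = 335431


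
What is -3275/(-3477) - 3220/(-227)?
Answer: 11939365/789279 ≈ 15.127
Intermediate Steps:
-3275/(-3477) - 3220/(-227) = -3275*(-1/3477) - 3220*(-1/227) = 3275/3477 + 3220/227 = 11939365/789279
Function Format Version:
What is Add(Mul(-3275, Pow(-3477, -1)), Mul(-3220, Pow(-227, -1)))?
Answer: Rational(11939365, 789279) ≈ 15.127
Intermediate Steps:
Add(Mul(-3275, Pow(-3477, -1)), Mul(-3220, Pow(-227, -1))) = Add(Mul(-3275, Rational(-1, 3477)), Mul(-3220, Rational(-1, 227))) = Add(Rational(3275, 3477), Rational(3220, 227)) = Rational(11939365, 789279)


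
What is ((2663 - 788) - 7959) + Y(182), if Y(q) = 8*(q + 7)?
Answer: -4572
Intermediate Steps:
Y(q) = 56 + 8*q (Y(q) = 8*(7 + q) = 56 + 8*q)
((2663 - 788) - 7959) + Y(182) = ((2663 - 788) - 7959) + (56 + 8*182) = (1875 - 7959) + (56 + 1456) = -6084 + 1512 = -4572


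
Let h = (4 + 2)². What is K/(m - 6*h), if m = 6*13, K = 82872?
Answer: -13812/23 ≈ -600.52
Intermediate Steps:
m = 78
h = 36 (h = 6² = 36)
K/(m - 6*h) = 82872/(78 - 6*36) = 82872/(78 - 216) = 82872/(-138) = 82872*(-1/138) = -13812/23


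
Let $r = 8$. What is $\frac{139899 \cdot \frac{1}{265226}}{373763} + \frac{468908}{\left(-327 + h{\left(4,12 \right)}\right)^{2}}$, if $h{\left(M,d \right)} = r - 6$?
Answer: $\frac{275051158307891}{61957290898750} \approx 4.4394$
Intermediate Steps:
$h{\left(M,d \right)} = 2$ ($h{\left(M,d \right)} = 8 - 6 = 2$)
$\frac{139899 \cdot \frac{1}{265226}}{373763} + \frac{468908}{\left(-327 + h{\left(4,12 \right)}\right)^{2}} = \frac{139899 \cdot \frac{1}{265226}}{373763} + \frac{468908}{\left(-327 + 2\right)^{2}} = 139899 \cdot \frac{1}{265226} \cdot \frac{1}{373763} + \frac{468908}{\left(-325\right)^{2}} = \frac{139899}{265226} \cdot \frac{1}{373763} + \frac{468908}{105625} = \frac{139899}{99131665438} + 468908 \cdot \frac{1}{105625} = \frac{139899}{99131665438} + \frac{468908}{105625} = \frac{275051158307891}{61957290898750}$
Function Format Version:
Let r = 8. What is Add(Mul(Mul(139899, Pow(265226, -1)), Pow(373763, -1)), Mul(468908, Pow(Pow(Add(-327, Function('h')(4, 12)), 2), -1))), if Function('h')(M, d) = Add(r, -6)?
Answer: Rational(275051158307891, 61957290898750) ≈ 4.4394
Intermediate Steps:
Function('h')(M, d) = 2 (Function('h')(M, d) = Add(8, -6) = 2)
Add(Mul(Mul(139899, Pow(265226, -1)), Pow(373763, -1)), Mul(468908, Pow(Pow(Add(-327, Function('h')(4, 12)), 2), -1))) = Add(Mul(Mul(139899, Pow(265226, -1)), Pow(373763, -1)), Mul(468908, Pow(Pow(Add(-327, 2), 2), -1))) = Add(Mul(Mul(139899, Rational(1, 265226)), Rational(1, 373763)), Mul(468908, Pow(Pow(-325, 2), -1))) = Add(Mul(Rational(139899, 265226), Rational(1, 373763)), Mul(468908, Pow(105625, -1))) = Add(Rational(139899, 99131665438), Mul(468908, Rational(1, 105625))) = Add(Rational(139899, 99131665438), Rational(468908, 105625)) = Rational(275051158307891, 61957290898750)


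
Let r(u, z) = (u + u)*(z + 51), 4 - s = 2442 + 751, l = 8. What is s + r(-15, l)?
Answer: -4959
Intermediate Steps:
s = -3189 (s = 4 - (2442 + 751) = 4 - 1*3193 = 4 - 3193 = -3189)
r(u, z) = 2*u*(51 + z) (r(u, z) = (2*u)*(51 + z) = 2*u*(51 + z))
s + r(-15, l) = -3189 + 2*(-15)*(51 + 8) = -3189 + 2*(-15)*59 = -3189 - 1770 = -4959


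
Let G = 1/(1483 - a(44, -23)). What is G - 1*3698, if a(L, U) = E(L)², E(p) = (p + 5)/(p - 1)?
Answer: -10131283019/2739666 ≈ -3698.0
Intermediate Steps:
E(p) = (5 + p)/(-1 + p)
a(L, U) = (5 + L)²/(-1 + L)² (a(L, U) = ((5 + L)/(-1 + L))² = (5 + L)²/(-1 + L)²)
G = 1849/2739666 (G = 1/(1483 - (5 + 44)²/(-1 + 44)²) = 1/(1483 - 49²/43²) = 1/(1483 - 2401/1849) = 1/(2739666/1849) = 1849/2739666 ≈ 0.00067490)
G - 1*3698 = 1849/2739666 - 1*3698 = 1849/2739666 - 3698 = -10131283019/2739666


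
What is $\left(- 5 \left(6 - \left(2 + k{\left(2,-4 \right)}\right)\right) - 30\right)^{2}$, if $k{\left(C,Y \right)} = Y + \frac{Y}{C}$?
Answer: $6400$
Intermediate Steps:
$\left(- 5 \left(6 - \left(2 + k{\left(2,-4 \right)}\right)\right) - 30\right)^{2} = \left(- 5 \left(6 - \left(-2 - 2\right)\right) - 30\right)^{2} = \left(- 5 \left(6 - -4\right) - 30\right)^{2} = \left(- 5 \left(6 + \left(-2 + 6\right)\right) - 30\right)^{2} = \left(- 5 \left(6 + 4\right) - 30\right)^{2} = \left(\left(-5\right) 10 - 30\right)^{2} = \left(-50 - 30\right)^{2} = \left(-80\right)^{2} = 6400$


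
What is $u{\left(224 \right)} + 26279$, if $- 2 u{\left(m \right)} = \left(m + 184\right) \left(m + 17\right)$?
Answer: $-22885$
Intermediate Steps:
$u{\left(m \right)} = - \frac{\left(17 + m\right) \left(184 + m\right)}{2}$ ($u{\left(m \right)} = - \frac{\left(m + 184\right) \left(m + 17\right)}{2} = - \frac{\left(184 + m\right) \left(17 + m\right)}{2} = - \frac{\left(17 + m\right) \left(184 + m\right)}{2}$)
$u{\left(224 \right)} + 26279 = \left(-1564 - 22512 - \frac{224^{2}}{2}\right) + 26279 = \left(-1564 - 22512 - 25088\right) + 26279 = -49164 + 26279 = -22885$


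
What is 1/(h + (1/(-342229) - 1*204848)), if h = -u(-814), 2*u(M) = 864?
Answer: -342229/70252769121 ≈ -4.8714e-6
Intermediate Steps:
u(M) = 432 (u(M) = (1/2)*864 = 432)
h = -432 (h = -1*432 = -432)
1/(h + (1/(-342229) - 1*204848)) = 1/(-432 + (1/(-342229) - 1*204848)) = 1/(-432 + (-1/342229 - 204848)) = 1/(-432 - 70104926193/342229) = 1/(-70252769121/342229) = -342229/70252769121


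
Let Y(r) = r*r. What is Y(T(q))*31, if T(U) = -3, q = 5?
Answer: 279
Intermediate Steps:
Y(r) = r²
Y(T(q))*31 = (-3)²*31 = 9*31 = 279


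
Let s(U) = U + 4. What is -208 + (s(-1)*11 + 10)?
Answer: -165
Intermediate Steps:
s(U) = 4 + U
-208 + (s(-1)*11 + 10) = -208 + ((4 - 1)*11 + 10) = -208 + (3*11 + 10) = -208 + (33 + 10) = -208 + 43 = -165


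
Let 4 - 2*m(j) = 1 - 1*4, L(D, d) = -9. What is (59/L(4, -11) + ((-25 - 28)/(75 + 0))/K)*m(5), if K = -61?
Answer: -314356/13725 ≈ -22.904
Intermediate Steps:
m(j) = 7/2 (m(j) = 2 - (1 - 1*4)/2 = 2 - (1 - 4)/2 = 2 - ½*(-3) = 2 + 3/2 = 7/2)
(59/L(4, -11) + ((-25 - 28)/(75 + 0))/K)*m(5) = (59/(-9) + ((-25 - 28)/(75 + 0))/(-61))*(7/2) = (59*(-⅑) - 53/75*(-1/61))*(7/2) = (-59/9 - 53*1/75*(-1/61))*(7/2) = (-59/9 - 53/75*(-1/61))*(7/2) = (-59/9 + 53/4575)*(7/2) = -89816/13725*7/2 = -314356/13725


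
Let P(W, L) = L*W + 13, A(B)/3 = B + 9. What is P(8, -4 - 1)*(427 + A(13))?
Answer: -13311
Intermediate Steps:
A(B) = 27 + 3*B (A(B) = 3*(B + 9) = 3*(9 + B) = 27 + 3*B)
P(W, L) = 13 + L*W
P(8, -4 - 1)*(427 + A(13)) = (13 + (-4 - 1)*8)*(427 + (27 + 3*13)) = (13 - 5*8)*(427 + (27 + 39)) = (13 - 40)*(427 + 66) = -27*493 = -13311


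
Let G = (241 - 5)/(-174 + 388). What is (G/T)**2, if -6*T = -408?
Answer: 3481/13235044 ≈ 0.00026301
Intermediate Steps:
T = 68 (T = -1/6*(-408) = 68)
G = 118/107 (G = 236/214 = 236*(1/214) = 118/107 ≈ 1.1028)
(G/T)**2 = ((118/107)/68)**2 = ((118/107)*(1/68))**2 = (59/3638)**2 = 3481/13235044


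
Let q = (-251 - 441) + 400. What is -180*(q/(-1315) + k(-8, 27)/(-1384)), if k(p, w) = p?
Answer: -1865916/45499 ≈ -41.010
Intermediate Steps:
q = -292 (q = -692 + 400 = -292)
-180*(q/(-1315) + k(-8, 27)/(-1384)) = -180*(-292/(-1315) - 8/(-1384)) = -180*(-292*(-1/1315) - 8*(-1/1384)) = -180*(292/1315 + 1/173) = -180*51831/227495 = -1865916/45499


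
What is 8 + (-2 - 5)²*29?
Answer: 1429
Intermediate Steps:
8 + (-2 - 5)²*29 = 8 + (-7)²*29 = 8 + 49*29 = 8 + 1421 = 1429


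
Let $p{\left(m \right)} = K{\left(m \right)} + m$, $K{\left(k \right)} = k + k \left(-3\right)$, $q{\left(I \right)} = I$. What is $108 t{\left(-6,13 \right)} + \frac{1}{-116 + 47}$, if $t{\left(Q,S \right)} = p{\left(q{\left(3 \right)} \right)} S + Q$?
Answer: $- \frac{335341}{69} \approx -4860.0$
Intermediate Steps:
$K{\left(k \right)} = - 2 k$ ($K{\left(k \right)} = k - 3 k = - 2 k$)
$p{\left(m \right)} = - m$ ($p{\left(m \right)} = - 2 m + m = - m$)
$t{\left(Q,S \right)} = Q - 3 S$ ($t{\left(Q,S \right)} = \left(-1\right) 3 S + Q = - 3 S + Q = Q - 3 S$)
$108 t{\left(-6,13 \right)} + \frac{1}{-116 + 47} = 108 \left(-6 - 39\right) + \frac{1}{-116 + 47} = 108 \left(-6 - 39\right) + \frac{1}{-69} = 108 \left(-45\right) - \frac{1}{69} = -4860 - \frac{1}{69} = - \frac{335341}{69}$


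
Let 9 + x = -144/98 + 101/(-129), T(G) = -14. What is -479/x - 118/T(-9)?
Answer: 25390747/497882 ≈ 50.997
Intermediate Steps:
x = -71126/6321 (x = -9 + (-144/98 + 101/(-129)) = -9 + (-144*1/98 + 101*(-1/129)) = -9 + (-72/49 - 101/129) = -9 - 14237/6321 = -71126/6321 ≈ -11.252)
-479/x - 118/T(-9) = -479/(-71126/6321) - 118/(-14) = -479*(-6321/71126) - 118*(-1/14) = 3027759/71126 + 59/7 = 25390747/497882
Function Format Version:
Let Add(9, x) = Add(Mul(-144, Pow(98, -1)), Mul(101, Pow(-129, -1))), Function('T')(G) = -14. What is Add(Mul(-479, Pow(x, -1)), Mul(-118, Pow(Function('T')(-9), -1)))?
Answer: Rational(25390747, 497882) ≈ 50.997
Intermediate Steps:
x = Rational(-71126, 6321) (x = Add(-9, Add(Mul(-144, Pow(98, -1)), Mul(101, Pow(-129, -1)))) = Add(-9, Add(Mul(-144, Rational(1, 98)), Mul(101, Rational(-1, 129)))) = Add(-9, Add(Rational(-72, 49), Rational(-101, 129))) = Add(-9, Rational(-14237, 6321)) = Rational(-71126, 6321) ≈ -11.252)
Add(Mul(-479, Pow(x, -1)), Mul(-118, Pow(Function('T')(-9), -1))) = Add(Mul(-479, Pow(Rational(-71126, 6321), -1)), Mul(-118, Pow(-14, -1))) = Add(Mul(-479, Rational(-6321, 71126)), Mul(-118, Rational(-1, 14))) = Add(Rational(3027759, 71126), Rational(59, 7)) = Rational(25390747, 497882)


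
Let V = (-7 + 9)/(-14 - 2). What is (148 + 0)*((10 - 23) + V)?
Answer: -3885/2 ≈ -1942.5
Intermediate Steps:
V = -⅛ (V = 2/(-16) = 2*(-1/16) = -⅛ ≈ -0.12500)
(148 + 0)*((10 - 23) + V) = (148 + 0)*((10 - 23) - ⅛) = 148*(-13 - ⅛) = 148*(-105/8) = -3885/2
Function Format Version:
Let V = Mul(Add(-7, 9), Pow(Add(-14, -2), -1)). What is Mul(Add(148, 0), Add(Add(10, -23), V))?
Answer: Rational(-3885, 2) ≈ -1942.5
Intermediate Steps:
V = Rational(-1, 8) (V = Mul(2, Pow(-16, -1)) = Mul(2, Rational(-1, 16)) = Rational(-1, 8) ≈ -0.12500)
Mul(Add(148, 0), Add(Add(10, -23), V)) = Mul(Add(148, 0), Add(Add(10, -23), Rational(-1, 8))) = Mul(148, Add(-13, Rational(-1, 8))) = Mul(148, Rational(-105, 8)) = Rational(-3885, 2)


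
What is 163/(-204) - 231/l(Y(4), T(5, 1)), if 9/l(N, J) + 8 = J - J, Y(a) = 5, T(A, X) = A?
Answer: 41725/204 ≈ 204.53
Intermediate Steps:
l(N, J) = -9/8 (l(N, J) = 9/(-8 + (J - J)) = 9/(-8 + 0) = 9/(-8) = 9*(-⅛) = -9/8)
163/(-204) - 231/l(Y(4), T(5, 1)) = 163/(-204) - 231/(-9/8) = 163*(-1/204) - 231*(-8/9) = -163/204 + 616/3 = 41725/204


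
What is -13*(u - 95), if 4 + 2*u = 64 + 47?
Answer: 1079/2 ≈ 539.50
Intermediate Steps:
u = 107/2 (u = -2 + (64 + 47)/2 = -2 + (1/2)*111 = -2 + 111/2 = 107/2 ≈ 53.500)
-13*(u - 95) = -13*(107/2 - 95) = -13*(-83/2) = 1079/2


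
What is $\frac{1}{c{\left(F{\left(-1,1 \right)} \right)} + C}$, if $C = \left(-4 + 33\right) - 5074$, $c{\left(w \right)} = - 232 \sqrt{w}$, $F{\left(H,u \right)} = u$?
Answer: $- \frac{1}{5277} \approx -0.0001895$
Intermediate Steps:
$C = -5045$ ($C = 29 - 5074 = -5045$)
$\frac{1}{c{\left(F{\left(-1,1 \right)} \right)} + C} = \frac{1}{- 232 \sqrt{1} - 5045} = \frac{1}{\left(-232\right) 1 - 5045} = \frac{1}{-232 - 5045} = \frac{1}{-5277} = - \frac{1}{5277}$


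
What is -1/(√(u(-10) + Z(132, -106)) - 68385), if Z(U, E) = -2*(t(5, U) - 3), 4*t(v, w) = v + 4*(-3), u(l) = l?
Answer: 136770/9353016451 + I*√2/9353016451 ≈ 1.4623e-5 + 1.512e-10*I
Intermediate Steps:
t(v, w) = -3 + v/4 (t(v, w) = (v + 4*(-3))/4 = (v - 12)/4 = (-12 + v)/4 = -3 + v/4)
Z(U, E) = 19/2 (Z(U, E) = -2*((-3 + (¼)*5) - 3) = -2*((-3 + 5/4) - 3) = -2*(-7/4 - 3) = -2*(-19/4) = 19/2)
-1/(√(u(-10) + Z(132, -106)) - 68385) = -1/(√(-10 + 19/2) - 68385) = -1/(√(-½) - 68385) = -1/(I*√2/2 - 68385) = -1/(-68385 + I*√2/2)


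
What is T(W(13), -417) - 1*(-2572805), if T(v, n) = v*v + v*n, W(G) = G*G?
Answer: 2530893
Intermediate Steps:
W(G) = G**2
T(v, n) = v**2 + n*v
T(W(13), -417) - 1*(-2572805) = 13**2*(-417 + 13**2) - 1*(-2572805) = 169*(-417 + 169) + 2572805 = 169*(-248) + 2572805 = -41912 + 2572805 = 2530893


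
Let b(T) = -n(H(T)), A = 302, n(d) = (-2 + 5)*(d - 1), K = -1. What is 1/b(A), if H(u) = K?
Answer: ⅙ ≈ 0.16667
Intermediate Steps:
H(u) = -1
n(d) = -3 + 3*d (n(d) = 3*(-1 + d) = -3 + 3*d)
b(T) = 6 (b(T) = -(-3 + 3*(-1)) = -(-3 - 3) = -1*(-6) = 6)
1/b(A) = 1/6 = ⅙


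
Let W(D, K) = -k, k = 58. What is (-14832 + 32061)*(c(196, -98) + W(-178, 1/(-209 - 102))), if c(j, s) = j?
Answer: 2377602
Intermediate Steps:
W(D, K) = -58 (W(D, K) = -1*58 = -58)
(-14832 + 32061)*(c(196, -98) + W(-178, 1/(-209 - 102))) = (-14832 + 32061)*(196 - 58) = 17229*138 = 2377602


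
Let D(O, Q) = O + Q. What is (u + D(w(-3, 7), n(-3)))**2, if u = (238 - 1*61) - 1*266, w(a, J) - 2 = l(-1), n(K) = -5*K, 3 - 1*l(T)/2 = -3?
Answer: 3600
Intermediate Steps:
l(T) = 12 (l(T) = 6 - 2*(-3) = 6 + 6 = 12)
w(a, J) = 14 (w(a, J) = 2 + 12 = 14)
u = -89 (u = (238 - 61) - 266 = 177 - 266 = -89)
(u + D(w(-3, 7), n(-3)))**2 = (-89 + (14 - 5*(-3)))**2 = (-89 + (14 + 15))**2 = (-89 + 29)**2 = (-60)**2 = 3600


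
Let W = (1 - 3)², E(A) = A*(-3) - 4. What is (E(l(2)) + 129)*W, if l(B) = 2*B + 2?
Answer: 428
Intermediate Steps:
l(B) = 2 + 2*B
E(A) = -4 - 3*A (E(A) = -3*A - 4 = -4 - 3*A)
W = 4 (W = (-2)² = 4)
(E(l(2)) + 129)*W = ((-4 - 3*(2 + 2*2)) + 129)*4 = ((-4 - 3*(2 + 4)) + 129)*4 = ((-4 - 3*6) + 129)*4 = ((-4 - 18) + 129)*4 = (-22 + 129)*4 = 107*4 = 428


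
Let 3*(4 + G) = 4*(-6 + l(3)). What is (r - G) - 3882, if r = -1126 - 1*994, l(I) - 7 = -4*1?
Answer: -5994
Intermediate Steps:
l(I) = 3 (l(I) = 7 - 4*1 = 7 - 4 = 3)
r = -2120 (r = -1126 - 994 = -2120)
G = -8 (G = -4 + (4*(-6 + 3))/3 = -4 + (4*(-3))/3 = -4 + (⅓)*(-12) = -4 - 4 = -8)
(r - G) - 3882 = (-2120 - 1*(-8)) - 3882 = (-2120 + 8) - 3882 = -2112 - 3882 = -5994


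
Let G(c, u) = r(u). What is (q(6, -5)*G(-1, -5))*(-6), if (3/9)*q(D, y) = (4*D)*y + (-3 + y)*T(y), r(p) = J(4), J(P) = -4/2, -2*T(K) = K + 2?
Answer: -4752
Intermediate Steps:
T(K) = -1 - K/2 (T(K) = -(K + 2)/2 = -(2 + K)/2 = -1 - K/2)
J(P) = -2 (J(P) = -4*1/2 = -2)
r(p) = -2
G(c, u) = -2
q(D, y) = 3*(-1 - y/2)*(-3 + y) + 12*D*y (q(D, y) = 3*((4*D)*y + (-3 + y)*(-1 - y/2)) = 3*(4*D*y + (-1 - y/2)*(-3 + y)) = 3*((-1 - y/2)*(-3 + y) + 4*D*y) = 3*(-1 - y/2)*(-3 + y) + 12*D*y)
(q(6, -5)*G(-1, -5))*(-6) = ((9 - 3/2*(-5)**2 + (3/2)*(-5) + 12*6*(-5))*(-2))*(-6) = ((9 - 3/2*25 - 15/2 - 360)*(-2))*(-6) = ((9 - 75/2 - 15/2 - 360)*(-2))*(-6) = -396*(-2)*(-6) = 792*(-6) = -4752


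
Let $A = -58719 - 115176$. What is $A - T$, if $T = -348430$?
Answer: $174535$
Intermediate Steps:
$A = -173895$
$A - T = -173895 - -348430 = -173895 + 348430 = 174535$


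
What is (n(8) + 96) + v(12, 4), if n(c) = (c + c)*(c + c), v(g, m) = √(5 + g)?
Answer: 352 + √17 ≈ 356.12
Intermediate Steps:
n(c) = 4*c² (n(c) = (2*c)*(2*c) = 4*c²)
(n(8) + 96) + v(12, 4) = (4*8² + 96) + √(5 + 12) = (4*64 + 96) + √17 = (256 + 96) + √17 = 352 + √17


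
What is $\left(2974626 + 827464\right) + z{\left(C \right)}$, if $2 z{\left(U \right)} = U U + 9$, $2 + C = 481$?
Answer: $3916815$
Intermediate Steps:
$C = 479$ ($C = -2 + 481 = 479$)
$z{\left(U \right)} = \frac{9}{2} + \frac{U^{2}}{2}$ ($z{\left(U \right)} = \frac{U U + 9}{2} = \frac{U^{2} + 9}{2} = \frac{9 + U^{2}}{2} = \frac{9}{2} + \frac{U^{2}}{2}$)
$\left(2974626 + 827464\right) + z{\left(C \right)} = \left(2974626 + 827464\right) + \left(\frac{9}{2} + \frac{479^{2}}{2}\right) = 3802090 + \left(\frac{9}{2} + \frac{1}{2} \cdot 229441\right) = 3802090 + \left(\frac{9}{2} + \frac{229441}{2}\right) = 3802090 + 114725 = 3916815$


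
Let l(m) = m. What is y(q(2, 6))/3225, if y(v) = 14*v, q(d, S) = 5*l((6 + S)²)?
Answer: 672/215 ≈ 3.1256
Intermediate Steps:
q(d, S) = 5*(6 + S)²
y(q(2, 6))/3225 = (14*(5*(6 + 6)²))/3225 = (14*(5*12²))*(1/3225) = (14*(5*144))*(1/3225) = (14*720)*(1/3225) = 10080*(1/3225) = 672/215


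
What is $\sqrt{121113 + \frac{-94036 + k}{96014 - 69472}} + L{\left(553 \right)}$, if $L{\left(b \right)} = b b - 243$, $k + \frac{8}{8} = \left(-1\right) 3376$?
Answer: $305566 + \frac{\sqrt{85318829895486}}{26542} \approx 3.0591 \cdot 10^{5}$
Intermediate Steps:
$k = -3377$ ($k = -1 - 3376 = -3377$)
$L{\left(b \right)} = -243 + b^{2}$ ($L{\left(b \right)} = b^{2} - 243 = -243 + b^{2}$)
$\sqrt{121113 + \frac{-94036 + k}{96014 - 69472}} + L{\left(553 \right)} = \sqrt{121113 + \frac{-94036 - 3377}{96014 - 69472}} - \left(243 - 553^{2}\right) = \sqrt{121113 - \frac{97413}{26542}} + \left(-243 + 305809\right) = \sqrt{121113 - \frac{97413}{26542}} + 305566 = \sqrt{\frac{3214483833}{26542}} + 305566 = \frac{\sqrt{85318829895486}}{26542} + 305566 = 305566 + \frac{\sqrt{85318829895486}}{26542}$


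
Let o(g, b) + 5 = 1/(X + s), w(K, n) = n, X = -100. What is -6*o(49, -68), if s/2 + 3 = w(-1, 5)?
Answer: 481/16 ≈ 30.063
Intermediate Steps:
s = 4 (s = -6 + 2*5 = -6 + 10 = 4)
o(g, b) = -481/96 (o(g, b) = -5 + 1/(-100 + 4) = -5 + 1/(-96) = -5 - 1/96 = -481/96)
-6*o(49, -68) = -6*(-481/96) = 481/16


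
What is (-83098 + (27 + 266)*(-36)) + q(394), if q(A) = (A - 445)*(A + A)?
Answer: -133834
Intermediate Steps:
q(A) = 2*A*(-445 + A) (q(A) = (-445 + A)*(2*A) = 2*A*(-445 + A))
(-83098 + (27 + 266)*(-36)) + q(394) = (-83098 + (27 + 266)*(-36)) + 2*394*(-445 + 394) = (-83098 + 293*(-36)) + 2*394*(-51) = (-83098 - 10548) - 40188 = -93646 - 40188 = -133834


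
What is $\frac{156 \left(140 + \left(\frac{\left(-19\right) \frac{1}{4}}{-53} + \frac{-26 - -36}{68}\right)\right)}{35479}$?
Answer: $\frac{19711107}{31966579} \approx 0.61662$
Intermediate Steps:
$\frac{156 \left(140 + \left(\frac{\left(-19\right) \frac{1}{4}}{-53} + \frac{-26 - -36}{68}\right)\right)}{35479} = 156 \left(140 + \left(\left(-19\right) \frac{1}{4} \left(- \frac{1}{53}\right) + \left(-26 + 36\right) \frac{1}{68}\right)\right) \frac{1}{35479} = 156 \left(140 + \left(\left(- \frac{19}{4}\right) \left(- \frac{1}{53}\right) + 10 \cdot \frac{1}{68}\right)\right) \frac{1}{35479} = 156 \left(140 + \left(\frac{19}{212} + \frac{5}{34}\right)\right) \frac{1}{35479} = 156 \left(140 + \frac{853}{3604}\right) \frac{1}{35479} = 156 \cdot \frac{505413}{3604} \cdot \frac{1}{35479} = \frac{19711107}{901} \cdot \frac{1}{35479} = \frac{19711107}{31966579}$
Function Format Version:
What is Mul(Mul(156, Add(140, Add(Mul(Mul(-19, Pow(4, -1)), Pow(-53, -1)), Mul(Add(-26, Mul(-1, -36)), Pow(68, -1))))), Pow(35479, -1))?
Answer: Rational(19711107, 31966579) ≈ 0.61662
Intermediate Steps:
Mul(Mul(156, Add(140, Add(Mul(Mul(-19, Pow(4, -1)), Pow(-53, -1)), Mul(Add(-26, Mul(-1, -36)), Pow(68, -1))))), Pow(35479, -1)) = Mul(Mul(156, Add(140, Add(Mul(Mul(-19, Rational(1, 4)), Rational(-1, 53)), Mul(Add(-26, 36), Rational(1, 68))))), Rational(1, 35479)) = Mul(Mul(156, Add(140, Add(Mul(Rational(-19, 4), Rational(-1, 53)), Mul(10, Rational(1, 68))))), Rational(1, 35479)) = Mul(Mul(156, Add(140, Add(Rational(19, 212), Rational(5, 34)))), Rational(1, 35479)) = Mul(Mul(156, Add(140, Rational(853, 3604))), Rational(1, 35479)) = Mul(Mul(156, Rational(505413, 3604)), Rational(1, 35479)) = Mul(Rational(19711107, 901), Rational(1, 35479)) = Rational(19711107, 31966579)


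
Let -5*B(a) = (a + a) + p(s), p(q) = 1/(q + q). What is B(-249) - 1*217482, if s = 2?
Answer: -4347649/20 ≈ -2.1738e+5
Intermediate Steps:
p(q) = 1/(2*q)
B(a) = -1/20 - 2*a/5 (B(a) = -((a + a) + (½)/2)/5 = -(2*a + (½)*(½))/5 = -(2*a + ¼)/5 = -(¼ + 2*a)/5 = -1/20 - 2*a/5)
B(-249) - 1*217482 = (-1/20 - ⅖*(-249)) - 1*217482 = (-1/20 + 498/5) - 217482 = 1991/20 - 217482 = -4347649/20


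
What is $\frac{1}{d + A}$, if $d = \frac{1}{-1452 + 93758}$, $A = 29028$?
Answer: $\frac{92306}{2679458569} \approx 3.445 \cdot 10^{-5}$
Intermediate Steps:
$d = \frac{1}{92306} \approx 1.0834 \cdot 10^{-5}$
$\frac{1}{d + A} = \frac{1}{\frac{1}{92306} + 29028} = \frac{1}{\frac{2679458569}{92306}} = \frac{92306}{2679458569}$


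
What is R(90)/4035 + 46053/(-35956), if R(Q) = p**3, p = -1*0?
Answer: -46053/35956 ≈ -1.2808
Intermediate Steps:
p = 0
R(Q) = 0 (R(Q) = 0**3 = 0)
R(90)/4035 + 46053/(-35956) = 0/4035 + 46053/(-35956) = 0*(1/4035) + 46053*(-1/35956) = 0 - 46053/35956 = -46053/35956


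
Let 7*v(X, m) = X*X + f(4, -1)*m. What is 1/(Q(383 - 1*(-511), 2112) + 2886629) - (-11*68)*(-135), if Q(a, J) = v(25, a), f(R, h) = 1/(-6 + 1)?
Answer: -10202438161045/101034246 ≈ -1.0098e+5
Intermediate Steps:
f(R, h) = -1/5 (f(R, h) = 1/(-5) = -1/5)
v(X, m) = -m/35 + X**2/7 (v(X, m) = (X*X - m/5)/7 = (X**2 - m/5)/7 = -m/35 + X**2/7)
Q(a, J) = 625/7 - a/35 (Q(a, J) = -a/35 + (1/7)*25**2 = -a/35 + (1/7)*625 = -a/35 + 625/7 = 625/7 - a/35)
1/(Q(383 - 1*(-511), 2112) + 2886629) - (-11*68)*(-135) = 1/((625/7 - (383 - 1*(-511))/35) + 2886629) - (-11*68)*(-135) = 1/((625/7 - (383 + 511)/35) + 2886629) - (-748)*(-135) = 1/((625/7 - 1/35*894) + 2886629) - 1*100980 = 1/((625/7 - 894/35) + 2886629) - 100980 = 1/(2231/35 + 2886629) - 100980 = 1/(101034246/35) - 100980 = 35/101034246 - 100980 = -10202438161045/101034246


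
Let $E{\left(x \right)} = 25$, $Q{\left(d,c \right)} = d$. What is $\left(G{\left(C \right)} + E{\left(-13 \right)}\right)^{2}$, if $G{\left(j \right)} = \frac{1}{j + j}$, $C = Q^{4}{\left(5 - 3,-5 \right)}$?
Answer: $\frac{641601}{1024} \approx 626.56$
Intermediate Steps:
$C = 16$ ($C = \left(5 - 3\right)^{4} = 2^{4} = 16$)
$G{\left(j \right)} = \frac{1}{2 j}$
$\left(G{\left(C \right)} + E{\left(-13 \right)}\right)^{2} = \left(\frac{1}{2 \cdot 16} + 25\right)^{2} = \left(\frac{1}{2} \cdot \frac{1}{16} + 25\right)^{2} = \left(\frac{1}{32} + 25\right)^{2} = \left(\frac{801}{32}\right)^{2} = \frac{641601}{1024}$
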